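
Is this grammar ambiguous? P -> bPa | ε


balanced b^n…a^n: each string has a unique parse
Unambiguous


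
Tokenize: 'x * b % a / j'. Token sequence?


Scan left to right, longest-match per lexeme
Tokens: ID(x), OP(*), ID(b), OP(%), ID(a), OP(/), ID(j)


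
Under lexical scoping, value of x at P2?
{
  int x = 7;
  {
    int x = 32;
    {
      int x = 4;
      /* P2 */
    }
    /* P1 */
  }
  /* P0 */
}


x declared in the same block as P2
x = 4


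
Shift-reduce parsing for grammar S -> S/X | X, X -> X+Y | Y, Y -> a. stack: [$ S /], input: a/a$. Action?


no handle ('S/' is not any RHS); shift 'a'
Action: shift


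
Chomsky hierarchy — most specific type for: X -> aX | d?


Right-linear: every RHS is a terminal or a terminal followed by one nonterminal
Classification: Type 3 (Regular)


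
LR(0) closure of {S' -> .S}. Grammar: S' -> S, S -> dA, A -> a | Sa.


Start: S' -> .S
For each item with dot before a nonterminal B, add B -> .γ for every B-production
Closure: [S' -> .S, S -> .dA]


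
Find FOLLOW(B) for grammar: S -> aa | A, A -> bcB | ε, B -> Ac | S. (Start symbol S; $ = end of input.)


$ ∈ FOLLOW(S). For each A -> αBβ: add FIRST(β)\{ε} to FOLLOW(B); if β nullable, add FOLLOW(A).
FOLLOW(B) = {$, c}


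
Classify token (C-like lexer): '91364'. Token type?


Pattern: digits only
Type: INTEGER_LITERAL


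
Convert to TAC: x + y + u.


Break into single-operator statements:
t1 = x + y
t2 = t1 + u


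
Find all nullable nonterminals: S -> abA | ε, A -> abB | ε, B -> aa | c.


A nonterminal is nullable iff some alternative derives ε (directly, or every symbol in it is nullable)
Nullable: {A, S}


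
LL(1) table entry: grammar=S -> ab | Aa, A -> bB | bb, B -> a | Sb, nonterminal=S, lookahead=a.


For [S, a]: 'a' ∈ FIRST(ab)
Entry: S -> ab


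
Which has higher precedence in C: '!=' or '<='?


'<=' is relational (level 7); '!=' is equality (level 6)
Higher level binds tighter
'<=' has higher precedence than '!='


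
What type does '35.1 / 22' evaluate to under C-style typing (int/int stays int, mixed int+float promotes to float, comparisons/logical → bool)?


Operand types: float / int
Rule: mixed int/float promotes to float; int/int stays int
Result type: float


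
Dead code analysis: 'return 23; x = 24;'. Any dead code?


statement follows a return and is unreachable
Dead: 'x = 24'


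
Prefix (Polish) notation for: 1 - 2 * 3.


'*' binds tighter: tree is (- 1 (* 2 3))
Prefix: - 1 * 2 3


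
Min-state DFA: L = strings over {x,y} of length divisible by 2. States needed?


Track length mod 2: states 0..1, accept at 0
Minimal DFA: 2 states


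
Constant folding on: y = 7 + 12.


7 + 12 = 19 at compile time
Optimized: y = 19


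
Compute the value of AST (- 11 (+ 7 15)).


Evaluate inner: (+ 7 15) = 22
Evaluate root: (- 11 22) = -11
Result: -11


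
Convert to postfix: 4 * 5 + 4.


Left to right (same or higher precedence on left)
Postfix: 4 5 * 4 +


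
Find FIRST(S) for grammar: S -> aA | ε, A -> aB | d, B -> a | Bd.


Per alternative of S: FIRST(aA) = {a}; FIRST(ε) = {ε}
FIRST(S) = {a, ε}


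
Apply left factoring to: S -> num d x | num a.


Common prefix: 'num'
Factored: S -> num S', S' -> d x | a


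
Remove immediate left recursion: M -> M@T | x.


Left-recursive alternatives: M@T; non-recursive: x
Introduce M': M -> xM', M' -> @TM' | ε


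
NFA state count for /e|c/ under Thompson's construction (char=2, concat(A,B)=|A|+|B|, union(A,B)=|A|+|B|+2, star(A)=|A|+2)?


Syntax tree has 2 char leaf(s), 1 union(s), 0 star(s)
chars contribute 2×2 = 4; each union adds +2; each star adds +2
Total: 4 + 2 + 0 = 6 states


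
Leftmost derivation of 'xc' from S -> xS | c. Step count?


Derivation: S => xS => xc
Steps: 2


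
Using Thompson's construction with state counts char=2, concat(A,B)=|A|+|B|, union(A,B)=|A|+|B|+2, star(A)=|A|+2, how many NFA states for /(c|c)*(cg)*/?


Syntax tree has 4 char leaf(s), 1 union(s), 2 star(s)
chars contribute 4×2 = 8; each union adds +2; each star adds +2
Total: 8 + 2 + 4 = 14 states


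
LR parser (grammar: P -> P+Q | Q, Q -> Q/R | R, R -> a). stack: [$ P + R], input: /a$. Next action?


'R' (not preceded by Q/) is the handle for Q -> R
Action: reduce (Q -> R)


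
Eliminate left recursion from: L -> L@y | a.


Left-recursive alternatives: L@y; non-recursive: a
Introduce L': L -> aL', L' -> @yL' | ε


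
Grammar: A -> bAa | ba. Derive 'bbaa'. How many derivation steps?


Derivation: A => bAa => bbaa
Steps: 2


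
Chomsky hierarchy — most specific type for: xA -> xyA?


LHS has context (more than one symbol) and |LHS| ≤ |RHS|
Classification: Type 1 (Context-Sensitive)


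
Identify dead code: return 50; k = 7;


statement follows a return and is unreachable
Dead: 'k = 7'


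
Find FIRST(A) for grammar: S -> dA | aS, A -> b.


Per alternative of A: FIRST(b) = {b}
FIRST(A) = {b}


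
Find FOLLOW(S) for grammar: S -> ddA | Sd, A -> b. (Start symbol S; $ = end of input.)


$ ∈ FOLLOW(S). For each A -> αBβ: add FIRST(β)\{ε} to FOLLOW(B); if β nullable, add FOLLOW(A).
FOLLOW(S) = {$, d}


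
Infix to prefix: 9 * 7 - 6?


left-to-right (same/higher precedence on left): tree is (- (* 9 7) 6)
Prefix: - * 9 7 6


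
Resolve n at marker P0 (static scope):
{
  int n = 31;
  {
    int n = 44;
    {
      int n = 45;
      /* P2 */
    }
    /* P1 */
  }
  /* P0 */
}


n declared in the same block as P0
n = 31


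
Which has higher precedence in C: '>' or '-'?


'-' is additive (level 9); '>' is relational (level 7)
Higher level binds tighter
'-' has higher precedence than '>'


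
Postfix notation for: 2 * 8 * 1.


Left to right (same or higher precedence on left)
Postfix: 2 8 * 1 *


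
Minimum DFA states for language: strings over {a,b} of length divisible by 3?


Track length mod 3: states 0..2, accept at 0
Minimal DFA: 3 states


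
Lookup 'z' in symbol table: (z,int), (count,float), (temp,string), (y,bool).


Lookup 'z' → type int


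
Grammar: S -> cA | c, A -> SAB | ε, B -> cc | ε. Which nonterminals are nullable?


A nonterminal is nullable iff some alternative derives ε (directly, or every symbol in it is nullable)
Nullable: {A, B}


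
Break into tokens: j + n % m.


Scan left to right, longest-match per lexeme
Tokens: ID(j), OP(+), ID(n), OP(%), ID(m)


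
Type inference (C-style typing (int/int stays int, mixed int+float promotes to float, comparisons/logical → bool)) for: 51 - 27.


Operand types: int - int
Rule: mixed int/float promotes to float; int/int stays int
Result type: int


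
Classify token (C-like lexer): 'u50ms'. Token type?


Pattern: letter/underscore followed by alphanumerics, not a keyword
Type: IDENTIFIER


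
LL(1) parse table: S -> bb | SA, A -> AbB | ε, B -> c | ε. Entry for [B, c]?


For [B, c]: 'c' ∈ FIRST(c)
Entry: B -> c


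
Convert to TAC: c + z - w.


Break into single-operator statements:
t1 = c + z
t2 = t1 - w


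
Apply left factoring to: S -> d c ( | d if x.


Common prefix: 'd'
Factored: S -> d S', S' -> c ( | if x


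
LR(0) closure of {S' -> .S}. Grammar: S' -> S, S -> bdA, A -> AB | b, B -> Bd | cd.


Start: S' -> .S
For each item with dot before a nonterminal B, add B -> .γ for every B-production
Closure: [S' -> .S, S -> .bdA]


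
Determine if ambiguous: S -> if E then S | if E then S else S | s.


dangling else: 'if E then if E then s else s' parses two ways
Ambiguous


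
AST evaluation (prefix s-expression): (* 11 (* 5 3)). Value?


Evaluate inner: (* 5 3) = 15
Evaluate root: (* 11 15) = 165
Result: 165


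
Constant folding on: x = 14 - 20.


14 - 20 = -6 at compile time
Optimized: x = -6


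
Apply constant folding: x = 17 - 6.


17 - 6 = 11 at compile time
Optimized: x = 11


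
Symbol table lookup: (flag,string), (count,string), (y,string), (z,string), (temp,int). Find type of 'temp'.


Lookup 'temp' → type int


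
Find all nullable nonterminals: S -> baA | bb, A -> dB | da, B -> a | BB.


A nonterminal is nullable iff some alternative derives ε (directly, or every symbol in it is nullable)
Nullable: {}


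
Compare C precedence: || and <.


'<' is relational (level 7); '||' is logical OR (level 1)
Higher level binds tighter
'<' has higher precedence than '||'


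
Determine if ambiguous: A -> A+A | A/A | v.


'v+v/v' has two parse trees (no precedence encoded between + and /)
Ambiguous


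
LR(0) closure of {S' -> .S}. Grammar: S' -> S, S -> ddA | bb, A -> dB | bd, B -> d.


Start: S' -> .S
For each item with dot before a nonterminal B, add B -> .γ for every B-production
Closure: [S' -> .S, S -> .ddA, S -> .bb]


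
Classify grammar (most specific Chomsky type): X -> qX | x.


Right-linear: every RHS is a terminal or a terminal followed by one nonterminal
Classification: Type 3 (Regular)


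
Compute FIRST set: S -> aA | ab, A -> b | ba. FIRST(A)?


Per alternative of A: FIRST(b) = {b}; FIRST(ba) = {b}
FIRST(A) = {b}


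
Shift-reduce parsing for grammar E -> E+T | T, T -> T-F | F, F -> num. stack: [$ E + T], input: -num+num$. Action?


'-' can extend T; shift to build T -> T-F
Action: shift


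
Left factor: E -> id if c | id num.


Common prefix: 'id'
Factored: E -> id E', E' -> if c | num


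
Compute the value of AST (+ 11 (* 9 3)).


Evaluate inner: (* 9 3) = 27
Evaluate root: (+ 11 27) = 38
Result: 38


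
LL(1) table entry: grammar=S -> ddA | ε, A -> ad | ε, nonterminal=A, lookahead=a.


For [A, a]: 'a' ∈ FIRST(ad)
Entry: A -> ad


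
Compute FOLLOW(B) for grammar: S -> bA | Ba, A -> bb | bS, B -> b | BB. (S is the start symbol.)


$ ∈ FOLLOW(S). For each A -> αBβ: add FIRST(β)\{ε} to FOLLOW(B); if β nullable, add FOLLOW(A).
FOLLOW(B) = {a, b}


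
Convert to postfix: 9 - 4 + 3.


Left to right (same or higher precedence on left)
Postfix: 9 4 - 3 +


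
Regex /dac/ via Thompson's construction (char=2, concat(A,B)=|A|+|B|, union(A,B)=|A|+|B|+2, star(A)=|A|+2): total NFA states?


Syntax tree has 3 char leaf(s), 0 union(s), 0 star(s)
chars contribute 3×2 = 6; each union adds +2; each star adds +2
Total: 6 + 0 + 0 = 6 states


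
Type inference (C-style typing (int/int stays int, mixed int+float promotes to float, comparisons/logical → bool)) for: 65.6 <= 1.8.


Operand types: float <= float
Rule: comparison yields bool
Result type: bool


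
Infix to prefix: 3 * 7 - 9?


left-to-right (same/higher precedence on left): tree is (- (* 3 7) 9)
Prefix: - * 3 7 9


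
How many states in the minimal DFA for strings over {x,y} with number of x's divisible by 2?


Track (count of x) mod 2: states 0..1, accept at 0
Minimal DFA: 2 states


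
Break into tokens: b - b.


Scan left to right, longest-match per lexeme
Tokens: ID(b), OP(-), ID(b)


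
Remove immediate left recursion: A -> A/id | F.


Left-recursive alternatives: A/id; non-recursive: F
Introduce A': A -> FA', A' -> /idA' | ε


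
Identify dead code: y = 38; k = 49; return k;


y is assigned but never read
Dead: 'y = 38'


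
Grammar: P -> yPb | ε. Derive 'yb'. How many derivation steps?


Derivation: P => yPb => yb
Steps: 2


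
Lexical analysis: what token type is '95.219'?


Pattern: digits with a decimal point
Type: FLOAT_LITERAL


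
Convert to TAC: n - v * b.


Break into single-operator statements:
t1 = v * b
t2 = n - t1


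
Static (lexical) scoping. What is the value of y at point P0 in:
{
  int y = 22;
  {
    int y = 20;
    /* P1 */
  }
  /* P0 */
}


y declared in the same block as P0
y = 22


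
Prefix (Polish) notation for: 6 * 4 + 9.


left-to-right (same/higher precedence on left): tree is (+ (* 6 4) 9)
Prefix: + * 6 4 9


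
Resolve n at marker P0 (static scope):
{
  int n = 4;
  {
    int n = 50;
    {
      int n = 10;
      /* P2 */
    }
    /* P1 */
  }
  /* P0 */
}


n declared in the same block as P0
n = 4


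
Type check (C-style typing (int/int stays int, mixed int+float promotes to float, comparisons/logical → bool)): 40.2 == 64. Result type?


Operand types: float == int
Rule: comparison yields bool
Result type: bool


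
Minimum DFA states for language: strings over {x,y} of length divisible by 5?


Track length mod 5: states 0..4, accept at 0
Minimal DFA: 5 states


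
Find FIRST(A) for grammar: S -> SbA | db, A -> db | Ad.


Per alternative of A: FIRST(db) = {d}; FIRST(Ad) = {d}
FIRST(A) = {d}


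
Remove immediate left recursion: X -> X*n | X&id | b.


Left-recursive alternatives: X*n, X&id; non-recursive: b
Introduce X': X -> bX', X' -> *nX' | &idX' | ε


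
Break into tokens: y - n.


Scan left to right, longest-match per lexeme
Tokens: ID(y), OP(-), ID(n)


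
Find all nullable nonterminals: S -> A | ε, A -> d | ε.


A nonterminal is nullable iff some alternative derives ε (directly, or every symbol in it is nullable)
Nullable: {A, S}


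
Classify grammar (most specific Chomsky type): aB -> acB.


LHS has context (more than one symbol) and |LHS| ≤ |RHS|
Classification: Type 1 (Context-Sensitive)


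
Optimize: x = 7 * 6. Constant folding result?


7 * 6 = 42 at compile time
Optimized: x = 42


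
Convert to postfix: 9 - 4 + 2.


Left to right (same or higher precedence on left)
Postfix: 9 4 - 2 +


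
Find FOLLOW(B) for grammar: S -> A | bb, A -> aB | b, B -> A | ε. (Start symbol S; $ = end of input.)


$ ∈ FOLLOW(S). For each A -> αBβ: add FIRST(β)\{ε} to FOLLOW(B); if β nullable, add FOLLOW(A).
FOLLOW(B) = {$}


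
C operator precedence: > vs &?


'>' is relational (level 7); '&' is bitwise AND (level 5)
Higher level binds tighter
'>' has higher precedence than '&'


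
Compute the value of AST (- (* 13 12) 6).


Evaluate inner: (* 13 12) = 156
Evaluate root: (- 156 6) = 150
Result: 150


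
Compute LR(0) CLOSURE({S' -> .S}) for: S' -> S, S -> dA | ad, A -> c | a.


Start: S' -> .S
For each item with dot before a nonterminal B, add B -> .γ for every B-production
Closure: [S' -> .S, S -> .dA, S -> .ad]


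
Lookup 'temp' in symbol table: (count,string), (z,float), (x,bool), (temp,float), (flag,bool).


Lookup 'temp' → type float


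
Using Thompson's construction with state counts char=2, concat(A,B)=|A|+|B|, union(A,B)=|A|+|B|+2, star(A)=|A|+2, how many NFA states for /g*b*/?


Syntax tree has 2 char leaf(s), 0 union(s), 2 star(s)
chars contribute 2×2 = 4; each union adds +2; each star adds +2
Total: 4 + 0 + 4 = 8 states


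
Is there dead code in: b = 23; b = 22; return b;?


first assignment to b is overwritten before any read
Dead: 'b = 23'


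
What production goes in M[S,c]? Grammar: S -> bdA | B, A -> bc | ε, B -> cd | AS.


For [S, c]: 'c' ∈ FIRST(B)
Entry: S -> B


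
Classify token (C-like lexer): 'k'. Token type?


Pattern: letter/underscore followed by alphanumerics, not a keyword
Type: IDENTIFIER


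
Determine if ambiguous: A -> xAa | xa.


balanced x^n…a^n: each string has a unique parse
Unambiguous


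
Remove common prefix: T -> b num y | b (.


Common prefix: 'b'
Factored: T -> b T', T' -> num y | (


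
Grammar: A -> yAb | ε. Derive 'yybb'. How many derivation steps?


Derivation: A => yAb => yyAbb => yybb
Steps: 3


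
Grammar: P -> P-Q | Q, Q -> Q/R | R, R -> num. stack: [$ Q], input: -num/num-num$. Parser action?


lookahead ∉ {/} so Q won't extend; reduce P -> Q
Action: reduce (P -> Q)


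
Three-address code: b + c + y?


Break into single-operator statements:
t1 = b + c
t2 = t1 + y


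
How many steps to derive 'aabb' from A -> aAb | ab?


Derivation: A => aAb => aabb
Steps: 2


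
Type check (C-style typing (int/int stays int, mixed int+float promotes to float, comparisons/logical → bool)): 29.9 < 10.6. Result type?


Operand types: float < float
Rule: comparison yields bool
Result type: bool


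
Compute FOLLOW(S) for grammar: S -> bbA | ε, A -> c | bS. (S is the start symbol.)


$ ∈ FOLLOW(S). For each A -> αBβ: add FIRST(β)\{ε} to FOLLOW(B); if β nullable, add FOLLOW(A).
FOLLOW(S) = {$}


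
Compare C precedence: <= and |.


'<=' is relational (level 7); '|' is bitwise OR (level 3)
Higher level binds tighter
'<=' has higher precedence than '|'


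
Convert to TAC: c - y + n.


Break into single-operator statements:
t1 = c - y
t2 = t1 + n


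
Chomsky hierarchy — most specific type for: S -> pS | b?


Right-linear: every RHS is a terminal or a terminal followed by one nonterminal
Classification: Type 3 (Regular)


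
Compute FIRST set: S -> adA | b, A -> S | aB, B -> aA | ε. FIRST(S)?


Per alternative of S: FIRST(adA) = {a}; FIRST(b) = {b}
FIRST(S) = {a, b}


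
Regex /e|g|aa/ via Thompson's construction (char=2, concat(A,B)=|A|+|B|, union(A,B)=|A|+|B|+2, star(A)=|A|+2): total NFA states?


Syntax tree has 4 char leaf(s), 2 union(s), 0 star(s)
chars contribute 4×2 = 8; each union adds +2; each star adds +2
Total: 8 + 4 + 0 = 12 states


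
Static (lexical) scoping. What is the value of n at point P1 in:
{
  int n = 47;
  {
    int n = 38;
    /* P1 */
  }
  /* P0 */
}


n declared in the same block as P1
n = 38


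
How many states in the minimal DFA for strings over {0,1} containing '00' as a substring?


KMP-style automaton: 2 progress states + 1 absorbing accept = 3
Minimal DFA: 3 states


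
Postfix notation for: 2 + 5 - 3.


Left to right (same or higher precedence on left)
Postfix: 2 5 + 3 -


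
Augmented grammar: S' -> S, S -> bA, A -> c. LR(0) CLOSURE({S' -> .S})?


Start: S' -> .S
For each item with dot before a nonterminal B, add B -> .γ for every B-production
Closure: [S' -> .S, S -> .bA]


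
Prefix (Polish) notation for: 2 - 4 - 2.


left-to-right (same/higher precedence on left): tree is (- (- 2 4) 2)
Prefix: - - 2 4 2


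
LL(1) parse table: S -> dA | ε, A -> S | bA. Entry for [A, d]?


For [A, d]: 'd' ∈ FIRST(S)
Entry: A -> S


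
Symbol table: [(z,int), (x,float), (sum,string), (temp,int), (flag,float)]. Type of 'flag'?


Lookup 'flag' → type float


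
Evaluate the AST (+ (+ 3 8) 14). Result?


Evaluate inner: (+ 3 8) = 11
Evaluate root: (+ 11 14) = 25
Result: 25


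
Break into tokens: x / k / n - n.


Scan left to right, longest-match per lexeme
Tokens: ID(x), OP(/), ID(k), OP(/), ID(n), OP(-), ID(n)


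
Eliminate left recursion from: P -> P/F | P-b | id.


Left-recursive alternatives: P/F, P-b; non-recursive: id
Introduce P': P -> idP', P' -> /FP' | -bP' | ε


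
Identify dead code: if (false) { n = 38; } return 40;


condition is constant false, so the whole block is unreachable
Dead: 'if (false) { n = 38; }'


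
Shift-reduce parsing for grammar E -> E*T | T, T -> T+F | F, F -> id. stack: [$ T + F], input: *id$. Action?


handle 'T+F' on top
Action: reduce (T -> T+F)


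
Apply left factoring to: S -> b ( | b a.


Common prefix: 'b'
Factored: S -> b S', S' -> ( | a


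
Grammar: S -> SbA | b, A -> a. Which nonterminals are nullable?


A nonterminal is nullable iff some alternative derives ε (directly, or every symbol in it is nullable)
Nullable: {}


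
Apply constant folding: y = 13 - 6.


13 - 6 = 7 at compile time
Optimized: y = 7


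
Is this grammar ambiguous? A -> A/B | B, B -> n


precedence layered via separate nonterminal B: deterministic
Unambiguous


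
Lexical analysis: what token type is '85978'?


Pattern: digits only
Type: INTEGER_LITERAL


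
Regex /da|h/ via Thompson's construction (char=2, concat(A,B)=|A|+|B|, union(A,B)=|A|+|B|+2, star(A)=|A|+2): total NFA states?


Syntax tree has 3 char leaf(s), 1 union(s), 0 star(s)
chars contribute 3×2 = 6; each union adds +2; each star adds +2
Total: 6 + 2 + 0 = 8 states


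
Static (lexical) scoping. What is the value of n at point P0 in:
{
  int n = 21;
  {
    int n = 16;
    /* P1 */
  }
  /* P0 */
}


n declared in the same block as P0
n = 21


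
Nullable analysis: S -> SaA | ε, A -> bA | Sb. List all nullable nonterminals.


A nonterminal is nullable iff some alternative derives ε (directly, or every symbol in it is nullable)
Nullable: {S}


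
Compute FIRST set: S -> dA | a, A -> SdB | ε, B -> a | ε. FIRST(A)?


Per alternative of A: FIRST(SdB) = {a, d}; FIRST(ε) = {ε}
FIRST(A) = {a, d, ε}


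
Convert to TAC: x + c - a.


Break into single-operator statements:
t1 = x + c
t2 = t1 - a


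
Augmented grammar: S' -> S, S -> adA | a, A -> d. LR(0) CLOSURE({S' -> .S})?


Start: S' -> .S
For each item with dot before a nonterminal B, add B -> .γ for every B-production
Closure: [S' -> .S, S -> .adA, S -> .a]


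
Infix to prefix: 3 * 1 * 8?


left-to-right (same/higher precedence on left): tree is (* (* 3 1) 8)
Prefix: * * 3 1 8


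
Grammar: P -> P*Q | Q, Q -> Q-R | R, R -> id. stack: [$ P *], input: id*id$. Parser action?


no handle ('P*' is not any RHS); shift 'id'
Action: shift


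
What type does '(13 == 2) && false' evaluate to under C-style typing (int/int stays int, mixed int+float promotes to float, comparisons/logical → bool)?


Operand types: bool && bool
Rule: logical operators take bool operands and yield bool
Result type: bool


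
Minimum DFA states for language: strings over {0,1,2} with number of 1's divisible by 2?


Track (count of 1) mod 2: states 0..1, accept at 0
Minimal DFA: 2 states


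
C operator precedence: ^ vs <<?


'<<' is shift (level 8); '^' is bitwise XOR (level 4)
Higher level binds tighter
'<<' has higher precedence than '^'


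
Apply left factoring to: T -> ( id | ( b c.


Common prefix: '('
Factored: T -> ( T', T' -> id | b c


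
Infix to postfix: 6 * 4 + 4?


Left to right (same or higher precedence on left)
Postfix: 6 4 * 4 +


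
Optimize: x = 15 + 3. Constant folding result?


15 + 3 = 18 at compile time
Optimized: x = 18


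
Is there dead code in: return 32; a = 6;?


statement follows a return and is unreachable
Dead: 'a = 6'


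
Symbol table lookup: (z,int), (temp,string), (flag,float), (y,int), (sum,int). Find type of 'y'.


Lookup 'y' → type int


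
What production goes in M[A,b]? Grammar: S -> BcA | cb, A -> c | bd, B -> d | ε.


For [A, b]: 'b' ∈ FIRST(bd)
Entry: A -> bd


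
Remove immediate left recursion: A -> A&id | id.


Left-recursive alternatives: A&id; non-recursive: id
Introduce A': A -> idA', A' -> &idA' | ε


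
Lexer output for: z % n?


Scan left to right, longest-match per lexeme
Tokens: ID(z), OP(%), ID(n)


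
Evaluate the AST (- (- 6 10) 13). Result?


Evaluate inner: (- 6 10) = -4
Evaluate root: (- -4 13) = -17
Result: -17


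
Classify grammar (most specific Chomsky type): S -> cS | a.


Right-linear: every RHS is a terminal or a terminal followed by one nonterminal
Classification: Type 3 (Regular)


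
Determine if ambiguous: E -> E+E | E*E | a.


'a+a*a' has two parse trees (no precedence encoded between + and *)
Ambiguous


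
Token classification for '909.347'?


Pattern: digits with a decimal point
Type: FLOAT_LITERAL


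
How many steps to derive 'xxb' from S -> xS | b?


Derivation: S => xS => xxS => xxb
Steps: 3


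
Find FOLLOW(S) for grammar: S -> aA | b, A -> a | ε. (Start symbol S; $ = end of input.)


$ ∈ FOLLOW(S). For each A -> αBβ: add FIRST(β)\{ε} to FOLLOW(B); if β nullable, add FOLLOW(A).
FOLLOW(S) = {$}


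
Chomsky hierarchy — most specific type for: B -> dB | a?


Right-linear: every RHS is a terminal or a terminal followed by one nonterminal
Classification: Type 3 (Regular)


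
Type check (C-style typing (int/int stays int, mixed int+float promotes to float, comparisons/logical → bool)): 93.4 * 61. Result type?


Operand types: float * int
Rule: mixed int/float promotes to float; int/int stays int
Result type: float


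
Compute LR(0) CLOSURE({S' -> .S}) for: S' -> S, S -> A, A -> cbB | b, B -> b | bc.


Start: S' -> .S
For each item with dot before a nonterminal B, add B -> .γ for every B-production
Closure: [S' -> .S, S -> .A, A -> .cbB, A -> .b]


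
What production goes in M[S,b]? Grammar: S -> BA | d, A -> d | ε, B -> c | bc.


For [S, b]: 'b' ∈ FIRST(BA)
Entry: S -> BA


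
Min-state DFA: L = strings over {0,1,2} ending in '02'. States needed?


Track the longest suffix of input matching a prefix of '02': 3 classes (prefixes of length 0..2)
Minimal DFA: 3 states


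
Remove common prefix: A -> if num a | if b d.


Common prefix: 'if'
Factored: A -> if A', A' -> num a | b d


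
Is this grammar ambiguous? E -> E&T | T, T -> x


precedence layered via separate nonterminal T: deterministic
Unambiguous


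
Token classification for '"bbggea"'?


Pattern: double-quoted sequence
Type: STRING_LITERAL


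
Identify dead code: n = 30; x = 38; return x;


n is assigned but never read
Dead: 'n = 30'


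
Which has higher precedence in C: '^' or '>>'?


'>>' is shift (level 8); '^' is bitwise XOR (level 4)
Higher level binds tighter
'>>' has higher precedence than '^'


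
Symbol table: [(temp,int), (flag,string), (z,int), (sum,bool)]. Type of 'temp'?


Lookup 'temp' → type int


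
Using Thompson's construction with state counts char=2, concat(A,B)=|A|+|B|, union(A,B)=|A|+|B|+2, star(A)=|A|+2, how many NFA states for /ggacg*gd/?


Syntax tree has 7 char leaf(s), 0 union(s), 1 star(s)
chars contribute 7×2 = 14; each union adds +2; each star adds +2
Total: 14 + 0 + 2 = 16 states


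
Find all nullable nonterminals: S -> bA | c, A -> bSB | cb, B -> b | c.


A nonterminal is nullable iff some alternative derives ε (directly, or every symbol in it is nullable)
Nullable: {}


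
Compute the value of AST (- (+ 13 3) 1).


Evaluate inner: (+ 13 3) = 16
Evaluate root: (- 16 1) = 15
Result: 15


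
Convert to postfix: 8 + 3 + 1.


Left to right (same or higher precedence on left)
Postfix: 8 3 + 1 +


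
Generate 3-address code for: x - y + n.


Break into single-operator statements:
t1 = x - y
t2 = t1 + n


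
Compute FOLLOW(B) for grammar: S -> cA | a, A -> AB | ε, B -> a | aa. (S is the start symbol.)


$ ∈ FOLLOW(S). For each A -> αBβ: add FIRST(β)\{ε} to FOLLOW(B); if β nullable, add FOLLOW(A).
FOLLOW(B) = {$, a}


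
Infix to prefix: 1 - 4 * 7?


'*' binds tighter: tree is (- 1 (* 4 7))
Prefix: - 1 * 4 7


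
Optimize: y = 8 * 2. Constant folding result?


8 * 2 = 16 at compile time
Optimized: y = 16


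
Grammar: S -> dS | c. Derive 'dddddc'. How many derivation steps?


Derivation: S => dS => ddS => dddS => ddddS => dddddS => dddddc
Steps: 6


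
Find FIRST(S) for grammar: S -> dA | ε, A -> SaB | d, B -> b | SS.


Per alternative of S: FIRST(dA) = {d}; FIRST(ε) = {ε}
FIRST(S) = {d, ε}


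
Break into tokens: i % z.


Scan left to right, longest-match per lexeme
Tokens: ID(i), OP(%), ID(z)


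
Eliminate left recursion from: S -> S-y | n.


Left-recursive alternatives: S-y; non-recursive: n
Introduce S': S -> nS', S' -> -yS' | ε


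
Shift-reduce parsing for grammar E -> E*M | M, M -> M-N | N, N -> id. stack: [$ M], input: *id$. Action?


lookahead ∉ {-} so M won't extend; reduce E -> M
Action: reduce (E -> M)


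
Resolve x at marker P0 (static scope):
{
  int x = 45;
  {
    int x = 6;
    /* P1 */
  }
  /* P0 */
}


x declared in the same block as P0
x = 45


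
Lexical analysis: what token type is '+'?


Pattern: operator symbol
Type: OPERATOR


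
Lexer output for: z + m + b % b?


Scan left to right, longest-match per lexeme
Tokens: ID(z), OP(+), ID(m), OP(+), ID(b), OP(%), ID(b)


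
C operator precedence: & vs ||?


'&' is bitwise AND (level 5); '||' is logical OR (level 1)
Higher level binds tighter
'&' has higher precedence than '||'


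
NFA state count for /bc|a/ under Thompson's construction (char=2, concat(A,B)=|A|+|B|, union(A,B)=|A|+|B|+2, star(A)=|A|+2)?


Syntax tree has 3 char leaf(s), 1 union(s), 0 star(s)
chars contribute 3×2 = 6; each union adds +2; each star adds +2
Total: 6 + 2 + 0 = 8 states


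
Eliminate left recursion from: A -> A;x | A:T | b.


Left-recursive alternatives: A;x, A:T; non-recursive: b
Introduce A': A -> bA', A' -> ;xA' | :TA' | ε


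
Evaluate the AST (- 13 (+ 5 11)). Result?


Evaluate inner: (+ 5 11) = 16
Evaluate root: (- 13 16) = -3
Result: -3


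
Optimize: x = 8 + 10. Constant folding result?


8 + 10 = 18 at compile time
Optimized: x = 18


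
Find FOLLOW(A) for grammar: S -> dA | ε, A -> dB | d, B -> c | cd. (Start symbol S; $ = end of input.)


$ ∈ FOLLOW(S). For each A -> αBβ: add FIRST(β)\{ε} to FOLLOW(B); if β nullable, add FOLLOW(A).
FOLLOW(A) = {$}


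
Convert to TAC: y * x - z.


Break into single-operator statements:
t1 = y * x
t2 = t1 - z


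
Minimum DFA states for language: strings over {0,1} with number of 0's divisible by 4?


Track (count of 0) mod 4: states 0..3, accept at 0
Minimal DFA: 4 states


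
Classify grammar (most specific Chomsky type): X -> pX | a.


Right-linear: every RHS is a terminal or a terminal followed by one nonterminal
Classification: Type 3 (Regular)


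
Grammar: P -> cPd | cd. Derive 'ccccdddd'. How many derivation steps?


Derivation: P => cPd => ccPdd => cccPddd => ccccdddd
Steps: 4


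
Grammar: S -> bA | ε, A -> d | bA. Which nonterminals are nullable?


A nonterminal is nullable iff some alternative derives ε (directly, or every symbol in it is nullable)
Nullable: {S}


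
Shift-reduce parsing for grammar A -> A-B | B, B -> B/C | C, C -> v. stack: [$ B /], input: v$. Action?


no handle; shift 'v'
Action: shift


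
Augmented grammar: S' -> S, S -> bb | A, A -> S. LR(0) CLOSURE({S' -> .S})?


Start: S' -> .S
For each item with dot before a nonterminal B, add B -> .γ for every B-production
Closure: [S' -> .S, S -> .bb, S -> .A, A -> .S]


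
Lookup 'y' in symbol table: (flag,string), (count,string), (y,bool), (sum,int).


Lookup 'y' → type bool


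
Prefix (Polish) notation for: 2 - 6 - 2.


left-to-right (same/higher precedence on left): tree is (- (- 2 6) 2)
Prefix: - - 2 6 2


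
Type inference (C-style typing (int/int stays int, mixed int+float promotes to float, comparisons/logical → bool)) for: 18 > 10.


Operand types: int > int
Rule: comparison yields bool
Result type: bool


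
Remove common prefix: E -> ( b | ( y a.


Common prefix: '('
Factored: E -> ( E', E' -> b | y a


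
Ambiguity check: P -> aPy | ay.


balanced a^n…y^n: each string has a unique parse
Unambiguous


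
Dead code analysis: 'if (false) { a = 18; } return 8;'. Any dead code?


condition is constant false, so the whole block is unreachable
Dead: 'if (false) { a = 18; }'


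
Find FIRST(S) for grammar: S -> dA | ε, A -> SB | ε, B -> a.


Per alternative of S: FIRST(dA) = {d}; FIRST(ε) = {ε}
FIRST(S) = {d, ε}


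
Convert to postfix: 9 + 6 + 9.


Left to right (same or higher precedence on left)
Postfix: 9 6 + 9 +


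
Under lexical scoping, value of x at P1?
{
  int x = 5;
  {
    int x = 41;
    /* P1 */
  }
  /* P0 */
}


x declared in the same block as P1
x = 41


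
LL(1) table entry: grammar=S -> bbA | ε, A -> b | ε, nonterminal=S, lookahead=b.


For [S, b]: 'b' ∈ FIRST(bbA)
Entry: S -> bbA


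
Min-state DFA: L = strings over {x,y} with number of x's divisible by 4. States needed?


Track (count of x) mod 4: states 0..3, accept at 0
Minimal DFA: 4 states


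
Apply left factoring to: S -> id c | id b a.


Common prefix: 'id'
Factored: S -> id S', S' -> c | b a


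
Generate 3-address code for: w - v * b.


Break into single-operator statements:
t1 = v * b
t2 = w - t1


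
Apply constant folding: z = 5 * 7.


5 * 7 = 35 at compile time
Optimized: z = 35


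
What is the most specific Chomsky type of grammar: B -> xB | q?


Right-linear: every RHS is a terminal or a terminal followed by one nonterminal
Classification: Type 3 (Regular)


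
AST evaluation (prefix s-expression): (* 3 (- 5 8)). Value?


Evaluate inner: (- 5 8) = -3
Evaluate root: (* 3 -3) = -9
Result: -9


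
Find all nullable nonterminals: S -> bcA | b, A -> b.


A nonterminal is nullable iff some alternative derives ε (directly, or every symbol in it is nullable)
Nullable: {}


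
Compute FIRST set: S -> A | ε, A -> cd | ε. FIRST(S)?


Per alternative of S: FIRST(A) = {c, ε}; FIRST(ε) = {ε}
FIRST(S) = {c, ε}


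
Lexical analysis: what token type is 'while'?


Pattern: reserved word
Type: KEYWORD


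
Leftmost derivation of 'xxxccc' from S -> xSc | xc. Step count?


Derivation: S => xSc => xxScc => xxxccc
Steps: 3


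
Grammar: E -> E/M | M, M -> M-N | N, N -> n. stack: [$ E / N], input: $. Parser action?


'N' (not preceded by M-) is the handle for M -> N
Action: reduce (M -> N)


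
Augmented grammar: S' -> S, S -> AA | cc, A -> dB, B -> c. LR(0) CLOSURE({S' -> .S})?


Start: S' -> .S
For each item with dot before a nonterminal B, add B -> .γ for every B-production
Closure: [S' -> .S, S -> .AA, S -> .cc, A -> .dB]


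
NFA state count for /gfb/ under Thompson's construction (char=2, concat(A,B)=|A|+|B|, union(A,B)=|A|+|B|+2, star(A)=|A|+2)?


Syntax tree has 3 char leaf(s), 0 union(s), 0 star(s)
chars contribute 3×2 = 6; each union adds +2; each star adds +2
Total: 6 + 0 + 0 = 6 states


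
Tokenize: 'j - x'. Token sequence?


Scan left to right, longest-match per lexeme
Tokens: ID(j), OP(-), ID(x)


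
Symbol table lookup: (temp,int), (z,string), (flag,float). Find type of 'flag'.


Lookup 'flag' → type float


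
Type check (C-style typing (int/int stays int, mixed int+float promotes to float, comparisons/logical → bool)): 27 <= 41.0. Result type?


Operand types: int <= float
Rule: comparison yields bool
Result type: bool


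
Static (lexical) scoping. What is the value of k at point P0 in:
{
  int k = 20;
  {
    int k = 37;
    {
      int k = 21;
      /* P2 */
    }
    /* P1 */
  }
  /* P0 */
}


k declared in the same block as P0
k = 20


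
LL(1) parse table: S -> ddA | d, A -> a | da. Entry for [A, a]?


For [A, a]: 'a' ∈ FIRST(a)
Entry: A -> a


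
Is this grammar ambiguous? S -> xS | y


right-linear, alternatives start with distinct terminals 'x' vs 'y': unique leftmost derivation
Unambiguous


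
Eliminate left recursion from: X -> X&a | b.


Left-recursive alternatives: X&a; non-recursive: b
Introduce X': X -> bX', X' -> &aX' | ε


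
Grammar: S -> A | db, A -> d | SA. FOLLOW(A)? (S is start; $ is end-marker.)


$ ∈ FOLLOW(S). For each A -> αBβ: add FIRST(β)\{ε} to FOLLOW(B); if β nullable, add FOLLOW(A).
FOLLOW(A) = {$, d}


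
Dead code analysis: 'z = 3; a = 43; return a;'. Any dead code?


z is assigned but never read
Dead: 'z = 3'


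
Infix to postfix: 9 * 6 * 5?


Left to right (same or higher precedence on left)
Postfix: 9 6 * 5 *


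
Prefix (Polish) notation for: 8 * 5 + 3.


left-to-right (same/higher precedence on left): tree is (+ (* 8 5) 3)
Prefix: + * 8 5 3


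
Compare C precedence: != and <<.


'<<' is shift (level 8); '!=' is equality (level 6)
Higher level binds tighter
'<<' has higher precedence than '!='


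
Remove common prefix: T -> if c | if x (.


Common prefix: 'if'
Factored: T -> if T', T' -> c | x (


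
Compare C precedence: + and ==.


'+' is additive (level 9); '==' is equality (level 6)
Higher level binds tighter
'+' has higher precedence than '=='


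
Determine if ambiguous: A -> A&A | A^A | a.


'a&a^a' has two parse trees (no precedence encoded between & and ^)
Ambiguous


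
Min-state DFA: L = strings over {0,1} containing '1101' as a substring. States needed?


KMP-style automaton: 4 progress states + 1 absorbing accept = 5
Minimal DFA: 5 states


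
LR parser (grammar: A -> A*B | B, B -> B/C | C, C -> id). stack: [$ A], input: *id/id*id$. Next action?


shift '*' to continue A -> A*B
Action: shift


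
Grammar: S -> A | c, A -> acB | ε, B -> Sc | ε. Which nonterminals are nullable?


A nonterminal is nullable iff some alternative derives ε (directly, or every symbol in it is nullable)
Nullable: {A, B, S}


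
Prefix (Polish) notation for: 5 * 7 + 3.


left-to-right (same/higher precedence on left): tree is (+ (* 5 7) 3)
Prefix: + * 5 7 3


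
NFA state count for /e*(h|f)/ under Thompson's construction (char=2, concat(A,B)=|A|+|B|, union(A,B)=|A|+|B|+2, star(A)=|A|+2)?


Syntax tree has 3 char leaf(s), 1 union(s), 1 star(s)
chars contribute 3×2 = 6; each union adds +2; each star adds +2
Total: 6 + 2 + 2 = 10 states


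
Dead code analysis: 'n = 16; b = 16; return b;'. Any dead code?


n is assigned but never read
Dead: 'n = 16'


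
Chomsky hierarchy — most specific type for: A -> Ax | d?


Left-linear: every RHS is a terminal or one nonterminal followed by a terminal
Classification: Type 3 (Regular)


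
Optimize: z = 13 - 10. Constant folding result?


13 - 10 = 3 at compile time
Optimized: z = 3


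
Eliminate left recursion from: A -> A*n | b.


Left-recursive alternatives: A*n; non-recursive: b
Introduce A': A -> bA', A' -> *nA' | ε


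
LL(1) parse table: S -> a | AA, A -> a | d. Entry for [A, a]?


For [A, a]: 'a' ∈ FIRST(a)
Entry: A -> a


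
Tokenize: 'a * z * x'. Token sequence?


Scan left to right, longest-match per lexeme
Tokens: ID(a), OP(*), ID(z), OP(*), ID(x)


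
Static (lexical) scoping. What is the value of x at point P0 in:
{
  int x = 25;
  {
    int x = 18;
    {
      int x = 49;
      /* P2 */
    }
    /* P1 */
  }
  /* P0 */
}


x declared in the same block as P0
x = 25


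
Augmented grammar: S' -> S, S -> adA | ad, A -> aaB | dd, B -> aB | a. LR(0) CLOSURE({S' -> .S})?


Start: S' -> .S
For each item with dot before a nonterminal B, add B -> .γ for every B-production
Closure: [S' -> .S, S -> .adA, S -> .ad]


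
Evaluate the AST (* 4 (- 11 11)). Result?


Evaluate inner: (- 11 11) = 0
Evaluate root: (* 4 0) = 0
Result: 0


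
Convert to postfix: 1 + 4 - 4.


Left to right (same or higher precedence on left)
Postfix: 1 4 + 4 -


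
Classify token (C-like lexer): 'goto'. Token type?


Pattern: reserved word
Type: KEYWORD


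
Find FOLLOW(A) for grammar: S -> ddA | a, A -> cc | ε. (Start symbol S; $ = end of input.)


$ ∈ FOLLOW(S). For each A -> αBβ: add FIRST(β)\{ε} to FOLLOW(B); if β nullable, add FOLLOW(A).
FOLLOW(A) = {$}


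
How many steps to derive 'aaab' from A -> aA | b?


Derivation: A => aA => aaA => aaaA => aaab
Steps: 4


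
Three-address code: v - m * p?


Break into single-operator statements:
t1 = m * p
t2 = v - t1


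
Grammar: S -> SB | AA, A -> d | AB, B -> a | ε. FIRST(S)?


Per alternative of S: FIRST(SB) = {d}; FIRST(AA) = {d}
FIRST(S) = {d}


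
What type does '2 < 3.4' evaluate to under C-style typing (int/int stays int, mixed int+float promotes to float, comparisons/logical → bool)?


Operand types: int < float
Rule: comparison yields bool
Result type: bool
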